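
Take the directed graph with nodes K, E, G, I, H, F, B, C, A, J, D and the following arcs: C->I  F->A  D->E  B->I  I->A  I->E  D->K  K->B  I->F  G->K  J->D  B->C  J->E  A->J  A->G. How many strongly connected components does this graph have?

3

{A, B, C, D, F, G, I, J, K} are all mutually reachable — one SCC of size 9.
{H} is an SCC by itself.
{E} is an SCC by itself.
That gives 3 strongly connected components.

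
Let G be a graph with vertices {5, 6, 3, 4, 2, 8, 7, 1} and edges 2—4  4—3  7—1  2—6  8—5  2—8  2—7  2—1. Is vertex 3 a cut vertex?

Deleting 3 leaves 1 component (was 1), so 3 is not a cut vertex.

No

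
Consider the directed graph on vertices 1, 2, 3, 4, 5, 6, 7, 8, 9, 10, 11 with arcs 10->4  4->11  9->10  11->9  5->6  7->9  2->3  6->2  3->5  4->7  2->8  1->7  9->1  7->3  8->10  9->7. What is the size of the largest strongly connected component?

11

{1, 2, 3, 4, 5, 6, 7, 8, 9, 10, 11} are all mutually reachable — one SCC of size 11.
The largest has 11 vertices.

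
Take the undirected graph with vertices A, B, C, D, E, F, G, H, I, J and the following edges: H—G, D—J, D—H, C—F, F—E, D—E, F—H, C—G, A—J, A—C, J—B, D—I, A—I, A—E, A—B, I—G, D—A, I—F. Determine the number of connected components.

Starting from A we can reach A, B, C, D, E, F, G, H, I, J. That is one component of size 10.
Total: 1 component.

1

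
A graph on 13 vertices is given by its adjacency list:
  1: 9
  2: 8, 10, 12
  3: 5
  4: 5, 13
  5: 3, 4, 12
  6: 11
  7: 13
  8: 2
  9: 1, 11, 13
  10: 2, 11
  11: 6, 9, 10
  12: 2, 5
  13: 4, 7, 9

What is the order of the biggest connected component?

Starting from 1 we can reach 1, 2, 3, 4, 5, 6, 7, 8, 9, 10, 11, 12, 13. That is one component of size 13.
The largest has 13 vertices.

13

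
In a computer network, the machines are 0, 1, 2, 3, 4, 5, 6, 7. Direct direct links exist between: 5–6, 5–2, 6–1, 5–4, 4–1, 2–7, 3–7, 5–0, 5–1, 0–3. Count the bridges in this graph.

0

The edges on the cycle 5-0-3-7-2-5 are not bridges since each lies on that cycle.
Every edge lies on some cycle, so there are no bridges.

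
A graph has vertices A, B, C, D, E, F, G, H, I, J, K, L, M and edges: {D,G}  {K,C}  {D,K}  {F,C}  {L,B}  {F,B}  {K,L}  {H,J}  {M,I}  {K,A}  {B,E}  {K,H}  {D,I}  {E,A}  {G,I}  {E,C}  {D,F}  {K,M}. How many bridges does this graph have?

The edges on the cycle K-L-B-E-A-K are not bridges since each lies on that cycle.
But removing H - J disconnects H from J; removing H - K disconnects H from K — these are bridges.
That makes 2 bridges.

2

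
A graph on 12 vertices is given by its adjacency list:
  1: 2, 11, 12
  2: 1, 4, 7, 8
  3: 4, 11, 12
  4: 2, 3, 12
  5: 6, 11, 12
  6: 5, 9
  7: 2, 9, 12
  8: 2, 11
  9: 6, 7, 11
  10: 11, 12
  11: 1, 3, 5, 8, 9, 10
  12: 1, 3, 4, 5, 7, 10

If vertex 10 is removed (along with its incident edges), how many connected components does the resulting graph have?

1

With 10 gone, the remaining components are: {1, 2, 3, 4, 5, 6, 7, 8, 9, 11, 12}.
That is 1 component.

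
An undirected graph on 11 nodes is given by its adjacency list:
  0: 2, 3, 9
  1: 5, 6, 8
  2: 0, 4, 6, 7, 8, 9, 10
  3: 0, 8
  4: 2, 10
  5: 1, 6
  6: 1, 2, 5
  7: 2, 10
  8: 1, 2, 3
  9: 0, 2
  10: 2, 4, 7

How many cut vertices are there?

1

Removing 2 increases the component count from 1 to 2, so 2 is a cut vertex.
By contrast removing 5 leaves 1 component; it is not a cut vertex. No other vertex is a cut vertex either.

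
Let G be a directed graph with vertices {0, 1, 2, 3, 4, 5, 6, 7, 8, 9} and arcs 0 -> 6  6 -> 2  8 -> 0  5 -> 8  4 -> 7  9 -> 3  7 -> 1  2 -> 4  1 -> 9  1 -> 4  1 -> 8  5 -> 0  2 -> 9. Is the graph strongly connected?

No

There is no directed path from 4 to 5, so the graph is not strongly connected.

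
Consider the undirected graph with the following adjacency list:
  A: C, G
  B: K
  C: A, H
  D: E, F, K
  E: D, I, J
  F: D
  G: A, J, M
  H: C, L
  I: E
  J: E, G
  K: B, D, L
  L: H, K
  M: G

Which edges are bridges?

B-K, D-F, E-I, G-M

The edges on the cycle J-G-A-C-H-L-K-D-E-J are not bridges since each lies on that cycle.
But removing E-I disconnects E from I; removing F-D disconnects F from D; removing G-M disconnects G from M; removing B-K disconnects B from K — these are bridges.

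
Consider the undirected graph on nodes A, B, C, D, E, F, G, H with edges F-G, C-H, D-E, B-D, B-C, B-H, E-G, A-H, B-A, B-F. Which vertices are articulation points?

Removing B increases the component count from 1 to 2, so B is a cut vertex.
By contrast removing G leaves 1 component; it is not a cut vertex. No other vertex is a cut vertex either.

B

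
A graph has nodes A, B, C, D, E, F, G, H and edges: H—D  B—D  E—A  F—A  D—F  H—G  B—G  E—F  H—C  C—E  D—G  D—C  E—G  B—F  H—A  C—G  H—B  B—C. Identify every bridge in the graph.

none

The edges on the cycle H-B-D-G-C-H are not bridges since each lies on that cycle.
Every edge lies on some cycle, so there are no bridges.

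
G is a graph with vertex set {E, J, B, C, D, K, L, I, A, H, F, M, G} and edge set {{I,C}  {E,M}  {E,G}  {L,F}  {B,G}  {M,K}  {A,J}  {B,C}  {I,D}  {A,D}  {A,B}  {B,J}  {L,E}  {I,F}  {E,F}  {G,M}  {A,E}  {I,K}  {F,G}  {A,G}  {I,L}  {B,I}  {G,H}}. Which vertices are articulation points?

G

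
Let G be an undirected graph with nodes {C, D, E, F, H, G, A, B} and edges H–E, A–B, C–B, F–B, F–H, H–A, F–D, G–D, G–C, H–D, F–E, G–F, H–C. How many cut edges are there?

0

The edges on the cycle F-H-A-B-F are not bridges since each lies on that cycle.
Every edge lies on some cycle, so there are no bridges.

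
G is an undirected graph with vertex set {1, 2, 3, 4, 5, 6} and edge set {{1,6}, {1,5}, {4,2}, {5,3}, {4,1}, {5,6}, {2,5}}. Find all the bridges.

3-5

The edges on the cycle 1-5-6-1 are not bridges since each lies on that cycle.
But removing 5–3 disconnects 5 from 3 — this is a bridge.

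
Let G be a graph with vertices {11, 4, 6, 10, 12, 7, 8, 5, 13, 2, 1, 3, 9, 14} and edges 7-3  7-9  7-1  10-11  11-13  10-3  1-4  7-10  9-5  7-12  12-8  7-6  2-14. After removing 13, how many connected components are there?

2

With 13 gone, the remaining components are: {2, 14}; {1, 3, 4, 5, 6, 7, 8, 9, 10, 11, 12}.
That is 2 components.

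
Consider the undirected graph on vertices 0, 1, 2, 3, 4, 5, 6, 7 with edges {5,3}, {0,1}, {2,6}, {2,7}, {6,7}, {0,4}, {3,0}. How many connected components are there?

Starting from 2 we can reach 2, 6, 7. That is one component of size 3.
Starting from 0 we can reach 0, 1, 3, 4, 5. That is one component of size 5.
Total: 2 components.

2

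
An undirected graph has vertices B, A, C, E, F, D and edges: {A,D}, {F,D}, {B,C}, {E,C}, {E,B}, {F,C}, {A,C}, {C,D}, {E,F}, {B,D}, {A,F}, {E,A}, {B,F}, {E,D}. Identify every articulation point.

none

Removing A, for instance, still leaves 1 component. No single vertex removal increases the component count — the graph has no articulation points.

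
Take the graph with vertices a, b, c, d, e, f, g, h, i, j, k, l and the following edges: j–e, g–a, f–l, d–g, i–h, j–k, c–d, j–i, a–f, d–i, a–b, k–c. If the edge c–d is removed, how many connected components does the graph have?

c and d are still connected via c-k-j-i-d, so the component count stays at 1.

1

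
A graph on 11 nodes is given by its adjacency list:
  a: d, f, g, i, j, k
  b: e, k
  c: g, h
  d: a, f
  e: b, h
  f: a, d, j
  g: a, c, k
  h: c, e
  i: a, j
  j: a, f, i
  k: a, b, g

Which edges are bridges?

The edges on the cycle a-i-j-a are not bridges since each lies on that cycle.
Every edge lies on some cycle, so there are no bridges.

none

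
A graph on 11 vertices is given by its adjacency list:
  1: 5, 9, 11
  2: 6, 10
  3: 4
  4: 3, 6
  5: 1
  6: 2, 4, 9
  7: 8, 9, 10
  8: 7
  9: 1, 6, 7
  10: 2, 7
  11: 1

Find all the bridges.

1-11, 1-5, 1-9, 3-4, 4-6, 7-8

The edges on the cycle 7-9-6-2-10-7 are not bridges since each lies on that cycle.
But removing 9-1 disconnects 9 from 1; removing 7-8 disconnects 7 from 8; removing 11-1 disconnects 11 from 1; removing 6-4 disconnects 6 from 4 — these are bridges.
In total 6 edges are bridges.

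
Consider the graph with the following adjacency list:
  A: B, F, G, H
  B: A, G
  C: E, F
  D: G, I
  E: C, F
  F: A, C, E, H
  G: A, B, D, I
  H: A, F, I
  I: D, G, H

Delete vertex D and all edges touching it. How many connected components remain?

1

With D gone, the remaining components are: {A, B, C, E, F, G, H, I}.
That is 1 component.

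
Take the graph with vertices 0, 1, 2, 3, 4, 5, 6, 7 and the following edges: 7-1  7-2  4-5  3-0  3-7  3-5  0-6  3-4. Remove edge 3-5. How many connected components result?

1

3 and 5 are still connected via 3-4-5, so the component count stays at 1.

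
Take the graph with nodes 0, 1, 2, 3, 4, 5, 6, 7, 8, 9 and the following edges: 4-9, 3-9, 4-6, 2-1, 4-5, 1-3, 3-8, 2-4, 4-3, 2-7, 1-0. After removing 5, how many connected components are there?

1

With 5 gone, the remaining components are: {0, 1, 2, 3, 4, 6, 7, 8, 9}.
That is 1 component.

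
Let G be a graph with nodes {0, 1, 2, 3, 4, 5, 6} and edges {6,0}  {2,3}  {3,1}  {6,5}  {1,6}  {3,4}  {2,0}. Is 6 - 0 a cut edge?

After removing 6 - 0, the path 6-1-3-2-0 still connects them, so the edge is not a bridge.

No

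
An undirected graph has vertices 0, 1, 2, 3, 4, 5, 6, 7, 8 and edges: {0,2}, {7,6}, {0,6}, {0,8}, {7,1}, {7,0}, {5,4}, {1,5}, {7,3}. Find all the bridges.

0-2, 0-8, 1-5, 1-7, 3-7, 4-5

The edges on the cycle 7-0-6-7 are not bridges since each lies on that cycle.
But removing 4-5 disconnects 4 from 5; removing 0-8 disconnects 0 from 8; removing 3-7 disconnects 3 from 7; removing 1-5 disconnects 1 from 5 — these are bridges.
In total 6 edges are bridges.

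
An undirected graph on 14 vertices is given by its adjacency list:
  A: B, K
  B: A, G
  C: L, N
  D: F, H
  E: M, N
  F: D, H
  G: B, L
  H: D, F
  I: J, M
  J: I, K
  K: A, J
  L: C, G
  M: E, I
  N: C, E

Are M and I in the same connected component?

From M we can reach A, B, C, E, G, I, J, K, L, M, N, which includes I.

Yes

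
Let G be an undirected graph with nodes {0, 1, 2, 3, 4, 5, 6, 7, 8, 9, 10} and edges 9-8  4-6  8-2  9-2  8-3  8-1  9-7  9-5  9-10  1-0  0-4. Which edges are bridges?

0-1, 0-4, 1-8, 10-9, 3-8, 4-6, 5-9, 7-9

The edges on the cycle 9-8-2-9 are not bridges since each lies on that cycle.
But removing 8-1 disconnects 8 from 1; removing 9-10 disconnects 9 from 10; removing 9-5 disconnects 9 from 5; removing 1-0 disconnects 1 from 0 — these are bridges.
In total 8 edges are bridges.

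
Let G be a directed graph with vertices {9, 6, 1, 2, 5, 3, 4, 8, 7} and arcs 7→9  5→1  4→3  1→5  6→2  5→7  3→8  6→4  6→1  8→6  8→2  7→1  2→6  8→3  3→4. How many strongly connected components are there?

3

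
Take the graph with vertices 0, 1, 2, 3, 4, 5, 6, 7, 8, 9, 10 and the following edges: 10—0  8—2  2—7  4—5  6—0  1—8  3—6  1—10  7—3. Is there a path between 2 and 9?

No

The component containing 2 is {0, 1, 2, 3, 6, 7, 8, 10}, and 9 is not in it.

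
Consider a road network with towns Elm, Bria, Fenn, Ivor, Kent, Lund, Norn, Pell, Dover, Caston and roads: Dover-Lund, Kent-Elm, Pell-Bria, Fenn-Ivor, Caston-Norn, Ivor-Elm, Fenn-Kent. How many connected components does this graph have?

4

Starting from Norn we can reach Norn, Caston. That is one component of size 2.
Starting from Bria we can reach Bria, Pell. That is one component of size 2.
Starting from Lund we can reach Lund, Dover. That is one component of size 2.
Starting from Elm we can reach Elm, Fenn, Ivor, Kent. That is one component of size 4.
Total: 4 components.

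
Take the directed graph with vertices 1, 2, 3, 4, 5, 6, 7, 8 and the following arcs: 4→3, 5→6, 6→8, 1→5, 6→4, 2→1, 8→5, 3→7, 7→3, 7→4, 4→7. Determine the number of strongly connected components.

4

{3, 4, 7} are all mutually reachable — one SCC of size 3.
{5, 6, 8} are all mutually reachable — one SCC of size 3.
{1} is an SCC by itself.
{2} is an SCC by itself.
That gives 4 strongly connected components.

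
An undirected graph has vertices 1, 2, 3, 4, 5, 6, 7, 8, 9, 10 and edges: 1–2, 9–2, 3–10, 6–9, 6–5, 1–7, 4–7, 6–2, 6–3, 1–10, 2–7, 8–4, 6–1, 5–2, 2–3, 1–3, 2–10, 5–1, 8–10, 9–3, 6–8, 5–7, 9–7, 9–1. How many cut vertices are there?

Removing 6, for instance, still leaves 1 component. No single vertex removal increases the component count — the graph has no articulation points.

0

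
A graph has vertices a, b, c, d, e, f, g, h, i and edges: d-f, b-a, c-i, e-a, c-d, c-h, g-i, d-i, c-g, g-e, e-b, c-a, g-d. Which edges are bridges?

c-h, d-f

The edges on the cycle c-g-e-b-a-c are not bridges since each lies on that cycle.
But removing h-c disconnects h from c; removing f-d disconnects f from d — these are bridges.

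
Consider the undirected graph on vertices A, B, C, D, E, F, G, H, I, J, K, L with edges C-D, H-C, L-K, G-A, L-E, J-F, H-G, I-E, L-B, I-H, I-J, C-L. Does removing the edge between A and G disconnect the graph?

Yes

Removing A-G leaves no path between A and G: the component count goes from 1 to 2. So it is a bridge.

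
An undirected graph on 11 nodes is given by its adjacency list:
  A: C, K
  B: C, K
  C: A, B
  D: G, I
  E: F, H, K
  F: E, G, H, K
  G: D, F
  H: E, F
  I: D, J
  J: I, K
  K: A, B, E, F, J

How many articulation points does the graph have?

1

Removing K increases the component count from 1 to 2, so K is a cut vertex.
By contrast removing B leaves 1 component; it is not a cut vertex. No other vertex is a cut vertex either.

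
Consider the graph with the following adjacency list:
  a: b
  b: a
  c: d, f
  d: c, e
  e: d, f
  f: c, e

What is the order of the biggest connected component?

Starting from a we can reach a, b. That is one component of size 2.
Starting from c we can reach c, d, e, f. That is one component of size 4.
The largest has 4 vertices.

4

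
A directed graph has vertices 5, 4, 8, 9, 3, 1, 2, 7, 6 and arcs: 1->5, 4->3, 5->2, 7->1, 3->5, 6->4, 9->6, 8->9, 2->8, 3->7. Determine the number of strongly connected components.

{1, 2, 3, 4, 5, 6, 7, 8, 9} are all mutually reachable — one SCC of size 9.
That gives 1 strongly connected component.

1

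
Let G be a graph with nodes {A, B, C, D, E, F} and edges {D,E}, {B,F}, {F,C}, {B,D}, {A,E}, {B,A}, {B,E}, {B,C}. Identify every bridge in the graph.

The edges on the cycle B-F-C-B are not bridges since each lies on that cycle.
Every edge lies on some cycle, so there are no bridges.

none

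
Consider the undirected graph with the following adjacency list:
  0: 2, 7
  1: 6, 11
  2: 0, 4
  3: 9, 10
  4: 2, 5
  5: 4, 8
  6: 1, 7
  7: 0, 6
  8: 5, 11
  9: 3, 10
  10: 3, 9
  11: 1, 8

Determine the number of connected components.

Starting from 3 we can reach 3, 9, 10. That is one component of size 3.
Starting from 0 we can reach 0, 1, 2, 4, 5, 6, 7, 8, 11. That is one component of size 9.
Total: 2 components.

2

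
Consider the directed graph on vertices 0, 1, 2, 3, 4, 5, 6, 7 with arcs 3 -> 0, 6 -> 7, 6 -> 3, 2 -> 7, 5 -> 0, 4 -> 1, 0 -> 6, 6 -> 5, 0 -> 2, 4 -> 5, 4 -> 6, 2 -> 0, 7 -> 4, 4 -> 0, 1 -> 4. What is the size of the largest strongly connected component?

8

{0, 1, 2, 3, 4, 5, 6, 7} are all mutually reachable — one SCC of size 8.
The largest has 8 vertices.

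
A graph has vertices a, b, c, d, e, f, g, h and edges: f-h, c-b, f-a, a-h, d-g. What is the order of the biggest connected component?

3

e is isolated — a component by itself.
Starting from d we can reach d, g. That is one component of size 2.
Starting from b we can reach b, c. That is one component of size 2.
Starting from a we can reach a, f, h. That is one component of size 3.
The largest has 3 vertices.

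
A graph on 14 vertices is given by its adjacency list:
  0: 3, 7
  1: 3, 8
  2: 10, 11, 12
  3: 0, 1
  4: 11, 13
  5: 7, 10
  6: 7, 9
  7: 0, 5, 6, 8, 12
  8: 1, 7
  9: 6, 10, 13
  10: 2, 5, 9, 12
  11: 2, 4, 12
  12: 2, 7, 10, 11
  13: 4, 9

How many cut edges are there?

The edges on the cycle 7-5-10-2-12-7 are not bridges since each lies on that cycle.
Every edge lies on some cycle, so there are no bridges.

0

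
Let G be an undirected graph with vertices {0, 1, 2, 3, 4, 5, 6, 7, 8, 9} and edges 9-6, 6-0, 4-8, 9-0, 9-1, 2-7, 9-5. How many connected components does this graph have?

4

3 is isolated — a component by itself.
Starting from 4 we can reach 4, 8. That is one component of size 2.
Starting from 2 we can reach 2, 7. That is one component of size 2.
Starting from 0 we can reach 0, 1, 5, 6, 9. That is one component of size 5.
Total: 4 components.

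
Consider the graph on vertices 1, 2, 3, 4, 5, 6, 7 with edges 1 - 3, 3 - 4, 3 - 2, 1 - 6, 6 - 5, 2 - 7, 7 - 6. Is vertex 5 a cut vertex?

No

Deleting 5 leaves 1 component (was 1), so 5 is not a cut vertex.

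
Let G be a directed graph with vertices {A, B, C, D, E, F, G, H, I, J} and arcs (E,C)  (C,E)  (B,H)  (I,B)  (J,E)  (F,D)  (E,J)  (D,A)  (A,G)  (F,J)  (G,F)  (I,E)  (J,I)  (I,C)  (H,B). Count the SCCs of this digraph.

{A, D, F, G} are all mutually reachable — one SCC of size 4.
{C, E, I, J} are all mutually reachable — one SCC of size 4.
{B, H} are all mutually reachable — one SCC of size 2.
That gives 3 strongly connected components.

3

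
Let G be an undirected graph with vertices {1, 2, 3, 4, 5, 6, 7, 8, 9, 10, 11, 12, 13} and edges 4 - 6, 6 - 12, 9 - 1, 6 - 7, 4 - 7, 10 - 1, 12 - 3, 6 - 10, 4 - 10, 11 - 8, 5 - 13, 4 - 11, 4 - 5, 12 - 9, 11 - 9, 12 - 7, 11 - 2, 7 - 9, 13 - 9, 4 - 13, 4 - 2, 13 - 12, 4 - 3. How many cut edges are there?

1

The edges on the cycle 4-5-13-9-12-6-4 are not bridges since each lies on that cycle.
But removing 11 - 8 disconnects 11 from 8 — this is a bridge.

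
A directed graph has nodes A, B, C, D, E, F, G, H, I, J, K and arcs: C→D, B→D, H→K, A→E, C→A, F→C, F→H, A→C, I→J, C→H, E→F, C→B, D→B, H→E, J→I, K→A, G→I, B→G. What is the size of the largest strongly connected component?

6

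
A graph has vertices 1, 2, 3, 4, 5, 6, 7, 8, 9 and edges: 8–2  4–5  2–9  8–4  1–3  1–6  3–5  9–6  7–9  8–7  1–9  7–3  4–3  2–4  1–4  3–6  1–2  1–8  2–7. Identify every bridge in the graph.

The edges on the cycle 1-8-2-1 are not bridges since each lies on that cycle.
Every edge lies on some cycle, so there are no bridges.

none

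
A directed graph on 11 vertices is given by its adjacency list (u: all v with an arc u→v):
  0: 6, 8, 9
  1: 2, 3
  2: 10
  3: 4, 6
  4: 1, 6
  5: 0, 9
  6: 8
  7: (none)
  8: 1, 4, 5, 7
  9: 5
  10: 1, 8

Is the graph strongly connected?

No

There is no directed path from 7 to 1, so the graph is not strongly connected.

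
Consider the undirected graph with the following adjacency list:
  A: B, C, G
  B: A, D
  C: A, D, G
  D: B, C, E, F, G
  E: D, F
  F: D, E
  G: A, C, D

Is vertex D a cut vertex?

Deleting D raises the number of components from 1 to 2, so D is a cut vertex.

Yes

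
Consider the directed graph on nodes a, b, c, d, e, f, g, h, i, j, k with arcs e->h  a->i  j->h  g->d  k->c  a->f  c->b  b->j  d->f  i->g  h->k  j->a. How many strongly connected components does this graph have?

{b, c, h, j, k} are all mutually reachable — one SCC of size 5.
{f} is an SCC by itself.
{a} is an SCC by itself.
{g} is an SCC by itself.
{d} is an SCC by itself.
(and 2 more singleton SCCs)
That gives 7 strongly connected components.

7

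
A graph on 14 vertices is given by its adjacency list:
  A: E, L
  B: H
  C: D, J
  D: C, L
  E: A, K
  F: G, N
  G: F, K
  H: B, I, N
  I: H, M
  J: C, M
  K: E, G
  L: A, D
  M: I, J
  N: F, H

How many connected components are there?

1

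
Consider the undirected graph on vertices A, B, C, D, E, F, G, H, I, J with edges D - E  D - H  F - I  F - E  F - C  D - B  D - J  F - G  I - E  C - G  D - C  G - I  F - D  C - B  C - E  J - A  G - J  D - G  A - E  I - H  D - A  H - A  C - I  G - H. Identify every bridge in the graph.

none

The edges on the cycle D-C-B-D are not bridges since each lies on that cycle.
Every edge lies on some cycle, so there are no bridges.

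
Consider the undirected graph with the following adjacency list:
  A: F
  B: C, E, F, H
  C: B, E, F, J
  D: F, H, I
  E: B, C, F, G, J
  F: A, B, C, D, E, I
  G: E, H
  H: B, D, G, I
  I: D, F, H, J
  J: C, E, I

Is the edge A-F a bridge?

Removing A-F leaves no path between A and F: the component count goes from 1 to 2. So it is a bridge.

Yes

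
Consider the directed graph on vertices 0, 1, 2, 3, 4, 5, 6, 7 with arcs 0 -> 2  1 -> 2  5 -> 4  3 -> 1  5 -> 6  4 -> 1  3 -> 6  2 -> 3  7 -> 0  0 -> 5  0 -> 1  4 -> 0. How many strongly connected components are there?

4

{1, 2, 3} are all mutually reachable — one SCC of size 3.
{0, 4, 5} are all mutually reachable — one SCC of size 3.
{6} is an SCC by itself.
{7} is an SCC by itself.
That gives 4 strongly connected components.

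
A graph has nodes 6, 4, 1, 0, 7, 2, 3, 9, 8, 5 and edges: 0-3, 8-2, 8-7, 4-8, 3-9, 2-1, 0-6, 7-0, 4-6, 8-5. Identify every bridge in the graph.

0-3, 1-2, 2-8, 3-9, 5-8

The edges on the cycle 4-8-7-0-6-4 are not bridges since each lies on that cycle.
But removing 8-5 disconnects 8 from 5; removing 0-3 disconnects 0 from 3; removing 9-3 disconnects 9 from 3; removing 2-1 disconnects 2 from 1 — these are bridges.
In total 5 edges are bridges.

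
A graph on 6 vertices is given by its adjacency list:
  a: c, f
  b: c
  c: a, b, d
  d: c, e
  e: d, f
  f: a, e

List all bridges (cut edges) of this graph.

The edges on the cycle c-a-f-e-d-c are not bridges since each lies on that cycle.
But removing c-b disconnects c from b — this is a bridge.

b-c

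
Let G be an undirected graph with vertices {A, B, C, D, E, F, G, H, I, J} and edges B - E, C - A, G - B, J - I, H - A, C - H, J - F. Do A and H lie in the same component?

From A we can reach A, C, H, which includes H.

Yes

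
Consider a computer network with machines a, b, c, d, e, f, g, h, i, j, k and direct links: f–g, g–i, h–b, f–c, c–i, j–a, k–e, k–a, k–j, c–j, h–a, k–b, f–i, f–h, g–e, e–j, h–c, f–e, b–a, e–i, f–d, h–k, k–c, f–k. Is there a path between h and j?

From h we can reach a, b, c, d, e, f, g, h, i, j, k, which includes j.

Yes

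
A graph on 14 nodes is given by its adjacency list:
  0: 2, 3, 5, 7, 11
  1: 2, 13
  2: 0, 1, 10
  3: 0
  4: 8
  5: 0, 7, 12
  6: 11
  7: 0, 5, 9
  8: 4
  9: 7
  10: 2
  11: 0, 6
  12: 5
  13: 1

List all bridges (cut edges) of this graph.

0-11, 0-2, 0-3, 1-13, 1-2, 10-2, 11-6, 12-5, 4-8, 7-9

The edges on the cycle 0-7-5-0 are not bridges since each lies on that cycle.
But removing 11-6 disconnects 11 from 6; removing 0-11 disconnects 0 from 11; removing 0-2 disconnects 0 from 2; removing 13-1 disconnects 13 from 1 — these are bridges.
In total 10 edges are bridges.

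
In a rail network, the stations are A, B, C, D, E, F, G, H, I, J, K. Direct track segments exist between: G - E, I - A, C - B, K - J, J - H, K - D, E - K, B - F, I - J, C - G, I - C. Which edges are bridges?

The edges on the cycle I-C-G-E-K-J-I are not bridges since each lies on that cycle.
But removing I - A disconnects I from A; removing B - F disconnects B from F; removing B - C disconnects B from C; removing H - J disconnects H from J — these are bridges.
In total 5 edges are bridges.

A-I, B-C, B-F, D-K, H-J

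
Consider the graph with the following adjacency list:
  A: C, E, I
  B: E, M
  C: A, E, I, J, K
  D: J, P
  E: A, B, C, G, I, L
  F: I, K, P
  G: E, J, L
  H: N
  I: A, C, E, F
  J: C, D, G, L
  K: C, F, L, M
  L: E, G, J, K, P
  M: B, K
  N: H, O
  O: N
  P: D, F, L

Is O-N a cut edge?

Yes

Removing O-N leaves no path between O and N: the component count goes from 2 to 3. So it is a bridge.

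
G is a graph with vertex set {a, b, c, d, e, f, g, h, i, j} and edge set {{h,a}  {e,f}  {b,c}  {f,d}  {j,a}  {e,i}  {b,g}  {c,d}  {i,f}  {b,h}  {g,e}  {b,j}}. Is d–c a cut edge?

No

After removing d–c, the path d-f-e-g-b-c still connects them, so the edge is not a bridge.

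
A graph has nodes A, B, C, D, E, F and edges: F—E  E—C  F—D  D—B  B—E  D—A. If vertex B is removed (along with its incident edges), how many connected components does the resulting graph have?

1

With B gone, the remaining components are: {A, C, D, E, F}.
That is 1 component.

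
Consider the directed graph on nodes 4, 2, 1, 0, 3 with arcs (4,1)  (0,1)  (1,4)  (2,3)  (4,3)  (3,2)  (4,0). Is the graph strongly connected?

No

There is no directed path from 3 to 4, so the graph is not strongly connected.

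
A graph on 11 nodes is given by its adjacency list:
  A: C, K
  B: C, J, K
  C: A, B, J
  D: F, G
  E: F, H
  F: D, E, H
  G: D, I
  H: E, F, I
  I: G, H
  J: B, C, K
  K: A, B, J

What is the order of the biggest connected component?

6

Starting from A we can reach A, B, C, J, K. That is one component of size 5.
Starting from D we can reach D, E, F, G, H, I. That is one component of size 6.
The largest has 6 vertices.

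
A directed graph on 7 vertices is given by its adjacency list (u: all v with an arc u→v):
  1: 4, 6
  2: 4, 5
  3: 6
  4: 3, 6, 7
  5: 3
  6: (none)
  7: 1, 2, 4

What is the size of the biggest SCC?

4

{1, 2, 4, 7} are all mutually reachable — one SCC of size 4.
{6} is an SCC by itself.
{5} is an SCC by itself.
{3} is an SCC by itself.
The largest has 4 vertices.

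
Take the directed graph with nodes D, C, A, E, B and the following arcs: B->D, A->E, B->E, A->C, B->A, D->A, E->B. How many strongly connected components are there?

{A, B, D, E} are all mutually reachable — one SCC of size 4.
{C} is an SCC by itself.
That gives 2 strongly connected components.

2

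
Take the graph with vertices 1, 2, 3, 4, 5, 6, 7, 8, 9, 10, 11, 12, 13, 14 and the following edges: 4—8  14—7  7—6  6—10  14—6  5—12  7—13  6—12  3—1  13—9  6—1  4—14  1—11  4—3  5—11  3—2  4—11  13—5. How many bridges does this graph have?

The edges on the cycle 4-14-7-13-5-11-1-3-4 are not bridges since each lies on that cycle.
But removing 13—9 disconnects 13 from 9; removing 8—4 disconnects 8 from 4; removing 6—10 disconnects 6 from 10; removing 2—3 disconnects 2 from 3 — these are bridges.
That makes 4 bridges.

4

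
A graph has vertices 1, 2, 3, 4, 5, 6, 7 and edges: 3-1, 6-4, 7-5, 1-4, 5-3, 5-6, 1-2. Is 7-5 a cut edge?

Removing 7-5 leaves no path between 7 and 5: the component count goes from 1 to 2. So it is a bridge.

Yes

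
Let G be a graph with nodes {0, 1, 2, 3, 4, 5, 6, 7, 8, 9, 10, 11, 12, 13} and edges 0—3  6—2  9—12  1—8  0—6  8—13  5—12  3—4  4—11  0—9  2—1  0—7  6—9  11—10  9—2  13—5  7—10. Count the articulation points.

Removing 0 increases the component count from 1 to 2, so 0 is a cut vertex.
By contrast removing 7 leaves 1 component; it is not a cut vertex. No other vertex is a cut vertex either.

1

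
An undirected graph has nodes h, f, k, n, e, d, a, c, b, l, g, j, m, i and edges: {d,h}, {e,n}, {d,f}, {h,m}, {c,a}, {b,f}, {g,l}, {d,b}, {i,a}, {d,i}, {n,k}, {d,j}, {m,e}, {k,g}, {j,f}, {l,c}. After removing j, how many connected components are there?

With j gone, the remaining components are: {a, b, c, d, e, f, g, h, i, k, l, m, n}.
That is 1 component.

1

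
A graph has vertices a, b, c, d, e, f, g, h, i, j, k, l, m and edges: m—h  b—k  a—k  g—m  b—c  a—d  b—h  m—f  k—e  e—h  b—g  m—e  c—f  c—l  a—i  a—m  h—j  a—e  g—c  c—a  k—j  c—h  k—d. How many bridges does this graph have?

The edges on the cycle a-k-e-a are not bridges since each lies on that cycle.
But removing a—i disconnects a from i; removing l—c disconnects l from c — these are bridges.
That makes 2 bridges.

2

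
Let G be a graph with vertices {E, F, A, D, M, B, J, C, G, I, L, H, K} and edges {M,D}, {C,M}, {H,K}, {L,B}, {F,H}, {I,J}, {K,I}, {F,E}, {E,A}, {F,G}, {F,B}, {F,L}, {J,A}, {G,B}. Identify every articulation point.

F, M

Removing F increases the component count from 2 to 3, so F is a cut vertex.
Removing M increases the component count from 2 to 3, so M is a cut vertex.
By contrast removing H leaves 2 components; it is not a cut vertex. No other vertex is a cut vertex either.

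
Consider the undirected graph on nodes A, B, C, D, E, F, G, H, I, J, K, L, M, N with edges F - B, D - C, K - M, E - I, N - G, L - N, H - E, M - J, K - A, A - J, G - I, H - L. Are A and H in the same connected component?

The component containing A is {A, J, K, M}, and H is not in it.

No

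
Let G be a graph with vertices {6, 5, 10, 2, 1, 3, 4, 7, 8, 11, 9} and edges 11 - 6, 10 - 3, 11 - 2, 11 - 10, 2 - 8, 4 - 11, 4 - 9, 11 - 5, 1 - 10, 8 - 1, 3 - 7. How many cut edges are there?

6

The edges on the cycle 11-2-8-1-10-11 are not bridges since each lies on that cycle.
But removing 6 - 11 disconnects 6 from 11; removing 7 - 3 disconnects 7 from 3; removing 11 - 4 disconnects 11 from 4; removing 5 - 11 disconnects 5 from 11 — these are bridges.
In total 6 edges are bridges.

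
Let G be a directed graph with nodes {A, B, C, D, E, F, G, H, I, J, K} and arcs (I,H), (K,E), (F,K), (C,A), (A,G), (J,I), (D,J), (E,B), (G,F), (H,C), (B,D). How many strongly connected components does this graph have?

{A, B, C, D, E, F, G, H, I, J, K} are all mutually reachable — one SCC of size 11.
That gives 1 strongly connected component.

1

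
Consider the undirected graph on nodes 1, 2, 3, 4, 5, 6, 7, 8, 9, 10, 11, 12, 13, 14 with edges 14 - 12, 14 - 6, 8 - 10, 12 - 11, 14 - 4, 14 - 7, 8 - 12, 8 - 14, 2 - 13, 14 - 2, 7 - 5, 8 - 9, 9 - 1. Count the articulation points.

6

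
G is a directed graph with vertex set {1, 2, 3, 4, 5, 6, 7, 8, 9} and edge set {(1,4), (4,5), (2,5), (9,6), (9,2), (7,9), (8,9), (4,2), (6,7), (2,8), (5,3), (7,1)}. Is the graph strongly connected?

No

There is no directed path from 5 to 1, so the graph is not strongly connected.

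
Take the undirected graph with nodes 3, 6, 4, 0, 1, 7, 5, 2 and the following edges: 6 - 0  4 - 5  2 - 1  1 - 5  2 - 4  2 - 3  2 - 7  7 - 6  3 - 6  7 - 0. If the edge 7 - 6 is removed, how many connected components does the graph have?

7 and 6 are still connected via 7-0-6, so the component count stays at 1.

1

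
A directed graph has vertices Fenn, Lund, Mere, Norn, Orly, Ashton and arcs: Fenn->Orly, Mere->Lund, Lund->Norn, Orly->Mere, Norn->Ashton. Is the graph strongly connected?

There is no directed path from Lund to Orly, so the graph is not strongly connected.

No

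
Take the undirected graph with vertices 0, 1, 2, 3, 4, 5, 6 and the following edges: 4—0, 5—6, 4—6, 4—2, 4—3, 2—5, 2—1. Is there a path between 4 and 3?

From 4 we can reach 0, 1, 2, 3, 4, 5, 6, which includes 3.

Yes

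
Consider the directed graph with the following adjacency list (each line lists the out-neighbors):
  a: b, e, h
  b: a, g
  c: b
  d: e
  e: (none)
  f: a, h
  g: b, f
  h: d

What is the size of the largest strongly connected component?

{a, b, f, g} are all mutually reachable — one SCC of size 4.
{c} is an SCC by itself.
{d} is an SCC by itself.
{e} is an SCC by itself.
{h} is an SCC by itself.
The largest has 4 vertices.

4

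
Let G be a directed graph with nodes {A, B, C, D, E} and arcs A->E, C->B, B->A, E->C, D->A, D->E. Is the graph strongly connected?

There is no directed path from C to D, so the graph is not strongly connected.

No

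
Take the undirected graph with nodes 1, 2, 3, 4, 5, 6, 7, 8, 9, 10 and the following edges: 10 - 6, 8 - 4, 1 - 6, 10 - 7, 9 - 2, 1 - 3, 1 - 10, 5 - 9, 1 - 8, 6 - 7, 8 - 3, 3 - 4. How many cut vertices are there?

Removing 1 increases the component count from 2 to 3, so 1 is a cut vertex.
Removing 9 increases the component count from 2 to 3, so 9 is a cut vertex.
By contrast removing 8 leaves 2 components; it is not a cut vertex. No other vertex is a cut vertex either.

2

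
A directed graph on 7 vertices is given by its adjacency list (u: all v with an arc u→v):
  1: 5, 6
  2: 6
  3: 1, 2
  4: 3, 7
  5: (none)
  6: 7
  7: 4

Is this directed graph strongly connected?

There is no directed path from 5 to 3, so the graph is not strongly connected.

No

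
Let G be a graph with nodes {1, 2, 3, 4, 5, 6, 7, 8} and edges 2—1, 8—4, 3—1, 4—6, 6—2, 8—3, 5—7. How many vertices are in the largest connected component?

6

Starting from 5 we can reach 5, 7. That is one component of size 2.
Starting from 1 we can reach 1, 2, 3, 4, 6, 8. That is one component of size 6.
The largest has 6 vertices.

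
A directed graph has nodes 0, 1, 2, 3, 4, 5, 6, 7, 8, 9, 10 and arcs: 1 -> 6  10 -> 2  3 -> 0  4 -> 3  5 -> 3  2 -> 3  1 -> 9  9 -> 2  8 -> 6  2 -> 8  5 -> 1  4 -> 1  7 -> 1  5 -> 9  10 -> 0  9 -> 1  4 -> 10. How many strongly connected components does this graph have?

10

{1, 9} are all mutually reachable — one SCC of size 2.
{5} is an SCC by itself.
{2} is an SCC by itself.
{3} is an SCC by itself.
{4} is an SCC by itself.
(and 5 more singleton SCCs)
That gives 10 strongly connected components.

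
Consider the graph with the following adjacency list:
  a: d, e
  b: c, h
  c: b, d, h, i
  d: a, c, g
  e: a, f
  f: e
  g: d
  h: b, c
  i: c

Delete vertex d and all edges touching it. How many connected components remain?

With d gone, the remaining components are: {g}; {a, e, f}; {b, c, h, i}.
That is 3 components.

3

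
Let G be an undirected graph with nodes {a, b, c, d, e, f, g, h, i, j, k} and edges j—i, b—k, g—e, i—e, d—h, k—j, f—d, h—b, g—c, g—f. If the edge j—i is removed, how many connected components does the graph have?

2

j and i are still connected via j-k-b-h-d-f-g-e-i, so the component count stays at 2.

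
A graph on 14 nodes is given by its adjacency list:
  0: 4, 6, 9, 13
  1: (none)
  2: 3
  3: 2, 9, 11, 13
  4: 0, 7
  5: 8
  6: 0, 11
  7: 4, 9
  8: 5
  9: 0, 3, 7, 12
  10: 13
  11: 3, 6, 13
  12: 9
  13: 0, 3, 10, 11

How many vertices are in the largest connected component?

11

1 is isolated — a component by itself.
Starting from 5 we can reach 5, 8. That is one component of size 2.
Starting from 0 we can reach 0, 2, 3, 4, 6, 7, 9, 10, 11, 12, 13. That is one component of size 11.
The largest has 11 vertices.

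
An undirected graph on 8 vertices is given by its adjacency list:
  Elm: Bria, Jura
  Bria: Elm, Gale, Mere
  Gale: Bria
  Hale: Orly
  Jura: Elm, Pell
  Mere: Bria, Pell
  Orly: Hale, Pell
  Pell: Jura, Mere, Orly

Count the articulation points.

3

Removing Bria increases the component count from 1 to 2, so Bria is a cut vertex.
Removing Orly increases the component count from 1 to 2, so Orly is a cut vertex.
Removing Pell increases the component count from 1 to 2, so Pell is a cut vertex.
By contrast removing Elm leaves 1 component; it is not a cut vertex. No other vertex is a cut vertex either.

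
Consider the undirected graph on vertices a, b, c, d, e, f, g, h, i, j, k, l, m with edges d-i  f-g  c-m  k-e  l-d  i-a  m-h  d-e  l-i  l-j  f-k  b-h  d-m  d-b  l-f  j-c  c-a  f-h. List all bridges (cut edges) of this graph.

f-g

The edges on the cycle l-d-b-h-m-c-j-l are not bridges since each lies on that cycle.
But removing f-g disconnects f from g — this is a bridge.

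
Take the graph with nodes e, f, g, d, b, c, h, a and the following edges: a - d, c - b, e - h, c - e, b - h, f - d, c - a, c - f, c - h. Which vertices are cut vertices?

c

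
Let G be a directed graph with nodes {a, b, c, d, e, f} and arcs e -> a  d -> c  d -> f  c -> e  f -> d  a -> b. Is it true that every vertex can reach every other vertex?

No

There is no directed path from c to f, so the graph is not strongly connected.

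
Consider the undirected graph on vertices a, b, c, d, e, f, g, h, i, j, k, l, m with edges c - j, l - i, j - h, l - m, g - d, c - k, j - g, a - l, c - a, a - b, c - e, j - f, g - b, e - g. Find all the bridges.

The edges on the cycle c-j-g-e-c are not bridges since each lies on that cycle.
But removing j - f disconnects j from f; removing d - g disconnects d from g; removing i - l disconnects i from l; removing a - l disconnects a from l — these are bridges.
In total 7 edges are bridges.

a-l, c-k, d-g, f-j, h-j, i-l, l-m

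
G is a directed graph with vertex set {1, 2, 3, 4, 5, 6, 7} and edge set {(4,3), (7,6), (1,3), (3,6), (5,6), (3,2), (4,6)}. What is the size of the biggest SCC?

{2} is an SCC by itself.
{1} is an SCC by itself.
{7} is an SCC by itself.
{3} is an SCC by itself.
{4} is an SCC by itself.
(and 2 more singleton SCCs)
The largest has 1 vertex.

1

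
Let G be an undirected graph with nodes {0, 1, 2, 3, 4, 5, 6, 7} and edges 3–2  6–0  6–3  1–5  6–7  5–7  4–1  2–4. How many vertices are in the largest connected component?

Starting from 0 we can reach 0, 1, 2, 3, 4, 5, 6, 7. That is one component of size 8.
The largest has 8 vertices.

8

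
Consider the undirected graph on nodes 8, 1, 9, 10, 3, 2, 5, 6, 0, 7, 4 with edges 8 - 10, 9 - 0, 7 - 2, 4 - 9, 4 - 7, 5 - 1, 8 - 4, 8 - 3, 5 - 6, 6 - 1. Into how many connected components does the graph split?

2

Starting from 1 we can reach 1, 5, 6. That is one component of size 3.
Starting from 0 we can reach 0, 2, 3, 4, 7, 8, 9, 10. That is one component of size 8.
Total: 2 components.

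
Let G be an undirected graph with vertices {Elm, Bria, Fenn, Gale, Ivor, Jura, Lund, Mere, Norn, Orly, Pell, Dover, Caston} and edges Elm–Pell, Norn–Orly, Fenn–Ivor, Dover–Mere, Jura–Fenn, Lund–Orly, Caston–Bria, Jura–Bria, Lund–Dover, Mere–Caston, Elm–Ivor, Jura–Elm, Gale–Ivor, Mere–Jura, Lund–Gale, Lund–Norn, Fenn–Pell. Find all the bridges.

none

The edges on the cycle Lund-Norn-Orly-Lund are not bridges since each lies on that cycle.
Every edge lies on some cycle, so there are no bridges.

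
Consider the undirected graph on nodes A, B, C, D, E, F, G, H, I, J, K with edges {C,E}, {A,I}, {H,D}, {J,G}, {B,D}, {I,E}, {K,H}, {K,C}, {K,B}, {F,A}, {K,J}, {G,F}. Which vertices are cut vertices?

Removing K increases the component count from 1 to 2, so K is a cut vertex.
By contrast removing G leaves 1 component; it is not a cut vertex. No other vertex is a cut vertex either.

K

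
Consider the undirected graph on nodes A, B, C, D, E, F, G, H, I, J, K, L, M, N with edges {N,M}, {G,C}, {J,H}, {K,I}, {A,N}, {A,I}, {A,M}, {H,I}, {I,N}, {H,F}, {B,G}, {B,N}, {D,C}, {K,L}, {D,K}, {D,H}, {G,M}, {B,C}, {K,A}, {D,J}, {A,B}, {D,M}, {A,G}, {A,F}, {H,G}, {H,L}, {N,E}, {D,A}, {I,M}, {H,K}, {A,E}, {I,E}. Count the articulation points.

0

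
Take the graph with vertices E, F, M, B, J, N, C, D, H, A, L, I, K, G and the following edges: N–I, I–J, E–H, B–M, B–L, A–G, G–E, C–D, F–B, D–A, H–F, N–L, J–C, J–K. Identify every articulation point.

Removing B increases the component count from 1 to 2, so B is a cut vertex.
Removing J increases the component count from 1 to 2, so J is a cut vertex.
By contrast removing N leaves 1 component; it is not a cut vertex. No other vertex is a cut vertex either.

B, J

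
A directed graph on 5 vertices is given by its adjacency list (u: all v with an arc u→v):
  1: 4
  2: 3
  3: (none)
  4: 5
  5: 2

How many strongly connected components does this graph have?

{3} is an SCC by itself.
{4} is an SCC by itself.
{2} is an SCC by itself.
{5} is an SCC by itself.
{1} is an SCC by itself.
That gives 5 strongly connected components.

5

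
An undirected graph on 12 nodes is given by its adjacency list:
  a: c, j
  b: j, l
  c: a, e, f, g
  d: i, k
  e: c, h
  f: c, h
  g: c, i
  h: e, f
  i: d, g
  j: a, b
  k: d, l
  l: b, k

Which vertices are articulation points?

c

Removing c increases the component count from 1 to 2, so c is a cut vertex.
By contrast removing i leaves 1 component; it is not a cut vertex. No other vertex is a cut vertex either.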